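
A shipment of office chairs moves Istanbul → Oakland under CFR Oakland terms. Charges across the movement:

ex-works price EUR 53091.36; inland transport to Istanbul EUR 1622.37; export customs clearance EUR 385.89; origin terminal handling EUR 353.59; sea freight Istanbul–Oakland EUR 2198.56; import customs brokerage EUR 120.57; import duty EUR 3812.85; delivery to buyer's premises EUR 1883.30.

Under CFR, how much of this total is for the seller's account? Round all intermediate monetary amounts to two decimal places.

CFR: the seller pays costs through ocean freight to the destination port, but not insurance.
Seller's account: goods 53091.36 + inland to port 1622.37 + export clearance 385.89 + origin terminal 353.59 + freight 2198.56 = 57651.77
Buyer's account: brokerage 120.57 + duty 3812.85 + delivery 1883.30 = 5816.72

Seller's account: EUR 57651.77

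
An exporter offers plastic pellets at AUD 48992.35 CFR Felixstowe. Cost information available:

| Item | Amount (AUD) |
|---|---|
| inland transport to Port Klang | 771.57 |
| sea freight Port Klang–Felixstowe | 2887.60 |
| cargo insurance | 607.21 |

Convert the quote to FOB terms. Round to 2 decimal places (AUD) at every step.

Not relevant to the conversion: inland to port — on the seller under both CFR and FOB; already in the CFR price and stays in the FOB price. insurance — on the buyer under both terms; not part of either seller's price.
From CFR to FOB, the seller no longer bears: freight.
FOB price = 48992.35 − 2887.60 = 46104.75

FOB price: AUD 46104.75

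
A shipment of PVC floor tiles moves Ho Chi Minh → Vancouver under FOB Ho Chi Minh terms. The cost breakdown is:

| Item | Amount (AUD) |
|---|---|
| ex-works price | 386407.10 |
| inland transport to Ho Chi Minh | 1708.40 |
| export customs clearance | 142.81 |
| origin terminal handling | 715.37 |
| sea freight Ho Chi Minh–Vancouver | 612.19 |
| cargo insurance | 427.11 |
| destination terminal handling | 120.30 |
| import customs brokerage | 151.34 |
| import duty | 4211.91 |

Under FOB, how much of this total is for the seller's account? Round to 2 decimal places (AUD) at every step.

Seller's account: AUD 388973.68

FOB: the seller bears costs until goods are on board at the origin port; the buyer bears freight, insurance and all costs thereafter.
Seller's account: goods 386407.10 + inland to port 1708.40 + export clearance 142.81 + origin terminal 715.37 = 388973.68
Buyer's account: freight 612.19 + insurance 427.11 + destination terminal 120.30 + brokerage 151.34 + duty 4211.91 = 5522.85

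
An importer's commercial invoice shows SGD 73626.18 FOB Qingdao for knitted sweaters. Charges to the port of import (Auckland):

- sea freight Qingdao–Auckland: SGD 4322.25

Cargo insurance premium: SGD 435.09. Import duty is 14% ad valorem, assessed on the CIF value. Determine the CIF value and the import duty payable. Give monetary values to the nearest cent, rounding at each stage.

CIF value: SGD 78383.52; import duty: SGD 10973.69

CIF = FOB price + freight + insurance
CIF = 73626.18 + 4322.25 + 435.09 = 78383.52
Import duty = 78383.52 × 14% = 10973.69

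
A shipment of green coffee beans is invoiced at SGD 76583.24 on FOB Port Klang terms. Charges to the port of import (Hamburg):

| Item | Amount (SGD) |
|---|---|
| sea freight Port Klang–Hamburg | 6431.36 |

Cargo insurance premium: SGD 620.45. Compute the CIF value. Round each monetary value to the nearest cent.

CIF value: SGD 83635.05

CIF = FOB price + freight + insurance
CIF = 76583.24 + 6431.36 + 620.45 = 83635.05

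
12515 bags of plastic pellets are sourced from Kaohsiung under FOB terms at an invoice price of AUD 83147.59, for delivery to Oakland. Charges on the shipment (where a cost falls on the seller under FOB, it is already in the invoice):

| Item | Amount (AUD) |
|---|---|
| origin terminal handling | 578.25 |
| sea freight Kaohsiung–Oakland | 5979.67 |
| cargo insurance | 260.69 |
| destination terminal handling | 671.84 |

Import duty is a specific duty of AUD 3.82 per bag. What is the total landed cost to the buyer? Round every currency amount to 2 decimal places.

Total landed cost: AUD 137867.09

FOB: the seller bears costs until goods are on board at the origin port; the buyer bears freight, insurance and all costs thereafter.
Already in the invoice (seller's account under FOB): origin terminal — exclude.
CIF value = FOB price + freight + insurance = 83147.59 + 5979.67 + 260.69 = 89387.95
Import duty = 12515 × 3.82 = 47807.30
Buyer bears: freight 5979.67 + insurance 260.69 + destination terminal 671.84 + duty 47807.30 = 54719.50
Landed cost = invoice 83147.59 + 54719.50 = 137867.09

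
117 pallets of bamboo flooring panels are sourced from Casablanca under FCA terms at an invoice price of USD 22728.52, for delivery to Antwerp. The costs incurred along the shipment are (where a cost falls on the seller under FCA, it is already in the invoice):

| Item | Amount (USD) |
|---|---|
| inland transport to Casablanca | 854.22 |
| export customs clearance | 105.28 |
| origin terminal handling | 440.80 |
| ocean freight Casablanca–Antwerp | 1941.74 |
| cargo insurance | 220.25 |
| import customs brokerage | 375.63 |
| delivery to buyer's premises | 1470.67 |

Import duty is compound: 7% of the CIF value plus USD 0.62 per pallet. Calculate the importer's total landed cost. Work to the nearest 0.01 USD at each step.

Total landed cost: USD 29023.34

FCA: the seller delivers export-cleared goods to the carrier; the buyer bears costs from that point.
Already in the invoice (seller's account under FCA): inland to port, export clearance — exclude.
CIF value = FCA price + origin terminal + freight + insurance = 22728.52 + 440.80 + 1941.74 + 220.25 = 25331.31
Ad valorem component: 25331.31 × 7% = 1773.19
Specific component: 117 × 0.62 = 72.54
Import duty = 1773.19 + 72.54 = 1845.73
Buyer bears: origin terminal 440.80 + freight 1941.74 + insurance 220.25 + brokerage 375.63 + delivery 1470.67 + duty 1845.73 = 6294.82
Landed cost = invoice 22728.52 + 6294.82 = 29023.34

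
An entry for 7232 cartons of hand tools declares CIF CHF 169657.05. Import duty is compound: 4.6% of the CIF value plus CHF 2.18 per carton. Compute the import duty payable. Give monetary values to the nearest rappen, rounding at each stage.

Import duty: CHF 23569.98

Ad valorem component: 169657.05 × 4.6% = 7804.22
Specific component: 7232 × 2.18 = 15765.76
Import duty = 7804.22 + 15765.76 = 23569.98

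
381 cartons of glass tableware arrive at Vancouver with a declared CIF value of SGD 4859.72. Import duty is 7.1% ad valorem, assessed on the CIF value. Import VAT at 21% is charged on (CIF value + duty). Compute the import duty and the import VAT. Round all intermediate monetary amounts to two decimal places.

Import duty: SGD 345.04; import VAT: SGD 1093.00

Import duty = 4859.72 × 7.1% = 345.04
VAT base = CIF + duty = 4859.72 + 345.04 = 5204.76
Import VAT = 5204.76 × 21% = 1093.00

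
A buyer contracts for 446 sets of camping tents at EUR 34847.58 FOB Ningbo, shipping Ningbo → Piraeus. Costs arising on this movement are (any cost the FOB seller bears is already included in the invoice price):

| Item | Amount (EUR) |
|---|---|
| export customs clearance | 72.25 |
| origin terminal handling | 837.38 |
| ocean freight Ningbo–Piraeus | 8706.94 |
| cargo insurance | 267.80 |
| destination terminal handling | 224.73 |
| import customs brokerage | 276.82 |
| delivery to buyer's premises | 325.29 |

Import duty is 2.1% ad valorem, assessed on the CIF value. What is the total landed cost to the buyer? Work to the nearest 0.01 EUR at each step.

FOB: the seller bears costs until goods are on board at the origin port; the buyer bears freight, insurance and all costs thereafter.
Already in the invoice (seller's account under FOB): export clearance, origin terminal — exclude.
CIF value = FOB price + freight + insurance = 34847.58 + 8706.94 + 267.80 = 43822.32
Import duty = 43822.32 × 2.1% = 920.27
Buyer bears: freight 8706.94 + insurance 267.80 + destination terminal 224.73 + brokerage 276.82 + delivery 325.29 + duty 920.27 = 10721.85
Landed cost = invoice 34847.58 + 10721.85 = 45569.43

Total landed cost: EUR 45569.43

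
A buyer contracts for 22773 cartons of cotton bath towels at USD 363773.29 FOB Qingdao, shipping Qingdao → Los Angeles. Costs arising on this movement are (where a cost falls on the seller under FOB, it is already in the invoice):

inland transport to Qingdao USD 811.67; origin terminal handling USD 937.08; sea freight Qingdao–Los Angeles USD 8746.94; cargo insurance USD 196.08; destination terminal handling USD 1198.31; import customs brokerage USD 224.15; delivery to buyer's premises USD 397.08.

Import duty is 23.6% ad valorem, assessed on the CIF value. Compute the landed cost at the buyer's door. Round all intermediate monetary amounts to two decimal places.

Total landed cost: USD 462496.90

FOB: the seller bears costs until goods are on board at the origin port; the buyer bears freight, insurance and all costs thereafter.
Already in the invoice (seller's account under FOB): inland to port, origin terminal — exclude.
CIF value = FOB price + freight + insurance = 363773.29 + 8746.94 + 196.08 = 372716.31
Import duty = 372716.31 × 23.6% = 87961.05
Buyer bears: freight 8746.94 + insurance 196.08 + destination terminal 1198.31 + brokerage 224.15 + delivery 397.08 + duty 87961.05 = 98723.61
Landed cost = invoice 363773.29 + 98723.61 = 462496.90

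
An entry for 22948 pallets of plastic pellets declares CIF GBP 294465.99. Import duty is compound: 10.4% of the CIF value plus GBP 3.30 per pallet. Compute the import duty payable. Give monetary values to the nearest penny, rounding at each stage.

Ad valorem component: 294465.99 × 10.4% = 30624.46
Specific component: 22948 × 3.30 = 75728.40
Import duty = 30624.46 + 75728.40 = 106352.86

Import duty: GBP 106352.86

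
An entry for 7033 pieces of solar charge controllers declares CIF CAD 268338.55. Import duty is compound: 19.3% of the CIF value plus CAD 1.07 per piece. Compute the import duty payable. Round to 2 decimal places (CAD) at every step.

Import duty: CAD 59314.65

Ad valorem component: 268338.55 × 19.3% = 51789.34
Specific component: 7033 × 1.07 = 7525.31
Import duty = 51789.34 + 7525.31 = 59314.65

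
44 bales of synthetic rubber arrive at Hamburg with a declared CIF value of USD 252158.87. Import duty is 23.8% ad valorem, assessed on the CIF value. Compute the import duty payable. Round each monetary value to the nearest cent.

Import duty = 252158.87 × 23.8% = 60013.81

Import duty: USD 60013.81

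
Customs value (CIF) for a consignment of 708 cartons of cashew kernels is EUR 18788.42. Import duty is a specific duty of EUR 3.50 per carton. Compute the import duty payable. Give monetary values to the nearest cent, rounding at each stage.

Import duty = 708 × 3.50 = 2478.00

Import duty: EUR 2478.00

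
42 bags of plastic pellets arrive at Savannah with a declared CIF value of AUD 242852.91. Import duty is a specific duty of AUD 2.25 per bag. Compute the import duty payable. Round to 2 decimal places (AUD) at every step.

Import duty: AUD 94.50

Import duty = 42 × 2.25 = 94.50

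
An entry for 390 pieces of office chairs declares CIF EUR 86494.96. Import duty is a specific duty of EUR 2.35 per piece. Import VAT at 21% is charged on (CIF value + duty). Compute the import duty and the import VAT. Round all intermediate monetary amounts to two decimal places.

Import duty = 390 × 2.35 = 916.50
VAT base = CIF + duty = 86494.96 + 916.50 = 87411.46
Import VAT = 87411.46 × 21% = 18356.41

Import duty: EUR 916.50; import VAT: EUR 18356.41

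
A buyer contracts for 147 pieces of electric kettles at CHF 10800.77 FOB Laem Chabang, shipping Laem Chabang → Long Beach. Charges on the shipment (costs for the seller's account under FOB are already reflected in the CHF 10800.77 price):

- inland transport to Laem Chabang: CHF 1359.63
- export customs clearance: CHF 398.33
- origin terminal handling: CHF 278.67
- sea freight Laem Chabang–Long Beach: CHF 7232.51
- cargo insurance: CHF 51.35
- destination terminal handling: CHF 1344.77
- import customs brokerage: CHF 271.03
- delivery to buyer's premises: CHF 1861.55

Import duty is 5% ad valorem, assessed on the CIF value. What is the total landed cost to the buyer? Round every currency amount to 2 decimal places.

Total landed cost: CHF 22466.21

FOB: the seller bears costs until goods are on board at the origin port; the buyer bears freight, insurance and all costs thereafter.
Already in the invoice (seller's account under FOB): inland to port, export clearance, origin terminal — exclude.
CIF value = FOB price + freight + insurance = 10800.77 + 7232.51 + 51.35 = 18084.63
Import duty = 18084.63 × 5% = 904.23
Buyer bears: freight 7232.51 + insurance 51.35 + destination terminal 1344.77 + brokerage 271.03 + delivery 1861.55 + duty 904.23 = 11665.44
Landed cost = invoice 10800.77 + 11665.44 = 22466.21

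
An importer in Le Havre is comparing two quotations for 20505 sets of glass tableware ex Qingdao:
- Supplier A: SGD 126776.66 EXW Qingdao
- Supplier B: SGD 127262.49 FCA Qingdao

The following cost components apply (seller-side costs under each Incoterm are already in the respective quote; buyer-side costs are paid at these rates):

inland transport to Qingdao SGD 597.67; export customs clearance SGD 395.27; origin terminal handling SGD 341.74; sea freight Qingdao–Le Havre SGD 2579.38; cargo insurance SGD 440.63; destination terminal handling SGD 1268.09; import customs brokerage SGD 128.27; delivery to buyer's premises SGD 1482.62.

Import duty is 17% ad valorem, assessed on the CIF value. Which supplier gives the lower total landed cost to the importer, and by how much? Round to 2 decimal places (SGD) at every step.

Supplier B is cheaper by SGD 593.32

Supplier A (EXW):
CIF value = EXW price + inland to port + export clearance + origin terminal + freight + insurance = 126776.66 + 597.67 + 395.27 + 341.74 + 2579.38 + 440.63 = 131131.35
Import duty = 131131.35 × 17% = 22292.33
Buyer bears (A): 597.67 + 395.27 + 341.74 + 2579.38 + 440.63 + 1268.09 + 128.27 + 1482.62 = 7233.67
Landed cost (A) = invoice 126776.66 + 7233.67 + duty 22292.33 = 156302.66
Supplier B (FCA):
CIF value = FCA price + origin terminal + freight + insurance = 127262.49 + 341.74 + 2579.38 + 440.63 = 130624.24
Import duty = 130624.24 × 17% = 22206.12
Buyer bears (B): 341.74 + 2579.38 + 440.63 + 1268.09 + 128.27 + 1482.62 = 6240.73
Landed cost (B) = invoice 127262.49 + 6240.73 + duty 22206.12 = 155709.34
Difference = |156302.66 − 155709.34| = 593.32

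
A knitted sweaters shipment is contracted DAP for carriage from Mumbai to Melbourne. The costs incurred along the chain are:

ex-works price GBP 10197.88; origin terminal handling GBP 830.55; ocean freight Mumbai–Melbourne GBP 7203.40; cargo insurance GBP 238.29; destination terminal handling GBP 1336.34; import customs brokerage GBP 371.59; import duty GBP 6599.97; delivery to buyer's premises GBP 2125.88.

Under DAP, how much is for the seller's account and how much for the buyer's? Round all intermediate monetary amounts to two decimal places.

Seller: GBP 21932.34; buyer: GBP 6971.56

DAP: the seller bears all costs to the named destination except import duty and clearance.
Seller's account: goods 10197.88 + origin terminal 830.55 + freight 7203.40 + insurance 238.29 + destination terminal 1336.34 + delivery 2125.88 = 21932.34
Buyer's account: brokerage 371.59 + duty 6599.97 = 6971.56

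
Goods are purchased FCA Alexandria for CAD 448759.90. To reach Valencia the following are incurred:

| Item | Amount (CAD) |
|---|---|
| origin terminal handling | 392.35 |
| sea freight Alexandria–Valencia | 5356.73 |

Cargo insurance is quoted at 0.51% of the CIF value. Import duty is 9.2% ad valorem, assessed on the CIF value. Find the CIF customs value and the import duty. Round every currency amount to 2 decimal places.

CIF value: CAD 456838.86; import duty: CAD 42029.18

Let C be the CIF value. C = FCA price + pre-shipment costs + freight + 0.51% × C
C − 0.51% × C = 448759.90 + 392.35 + 5356.73
0.9949 × C = 454508.98
C = 454508.98 / 0.9949 = 456838.86
Insurance premium = 0.51% × 456838.86 = 2329.88
Import duty = 456838.86 × 9.2% = 42029.18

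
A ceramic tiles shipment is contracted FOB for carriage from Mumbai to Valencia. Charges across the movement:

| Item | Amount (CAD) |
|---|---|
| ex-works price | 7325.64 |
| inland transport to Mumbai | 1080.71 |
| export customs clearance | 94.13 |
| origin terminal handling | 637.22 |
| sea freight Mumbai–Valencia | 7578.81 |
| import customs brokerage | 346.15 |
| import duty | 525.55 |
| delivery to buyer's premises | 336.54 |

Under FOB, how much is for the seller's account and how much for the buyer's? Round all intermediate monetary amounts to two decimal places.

FOB: the seller bears costs until goods are on board at the origin port; the buyer bears freight, insurance and all costs thereafter.
Seller's account: goods 7325.64 + inland to port 1080.71 + export clearance 94.13 + origin terminal 637.22 = 9137.70
Buyer's account: freight 7578.81 + brokerage 346.15 + duty 525.55 + delivery 336.54 = 8787.05

Seller: CAD 9137.70; buyer: CAD 8787.05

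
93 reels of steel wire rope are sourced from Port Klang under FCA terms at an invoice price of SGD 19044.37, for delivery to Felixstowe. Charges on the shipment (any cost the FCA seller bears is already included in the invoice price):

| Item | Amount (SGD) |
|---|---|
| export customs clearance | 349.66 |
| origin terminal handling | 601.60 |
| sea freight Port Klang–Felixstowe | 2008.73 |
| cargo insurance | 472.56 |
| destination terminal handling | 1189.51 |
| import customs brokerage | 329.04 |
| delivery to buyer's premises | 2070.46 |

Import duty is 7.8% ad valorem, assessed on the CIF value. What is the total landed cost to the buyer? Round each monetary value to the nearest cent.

Total landed cost: SGD 27442.20

FCA: the seller delivers export-cleared goods to the carrier; the buyer bears costs from that point.
Already in the invoice (seller's account under FCA): export clearance — exclude.
CIF value = FCA price + origin terminal + freight + insurance = 19044.37 + 601.60 + 2008.73 + 472.56 = 22127.26
Import duty = 22127.26 × 7.8% = 1725.93
Buyer bears: origin terminal 601.60 + freight 2008.73 + insurance 472.56 + destination terminal 1189.51 + brokerage 329.04 + delivery 2070.46 + duty 1725.93 = 8397.83
Landed cost = invoice 19044.37 + 8397.83 = 27442.20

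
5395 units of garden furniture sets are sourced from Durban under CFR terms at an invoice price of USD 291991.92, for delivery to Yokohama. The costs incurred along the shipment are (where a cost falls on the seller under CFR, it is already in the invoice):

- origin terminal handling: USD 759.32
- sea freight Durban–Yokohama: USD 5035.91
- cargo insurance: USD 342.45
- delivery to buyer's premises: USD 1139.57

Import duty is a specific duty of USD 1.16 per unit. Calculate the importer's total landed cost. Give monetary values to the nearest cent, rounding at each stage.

CFR: the seller pays costs through ocean freight to the destination port, but not insurance.
Already in the invoice (seller's account under CFR): origin terminal, freight — exclude.
CIF value = CFR price + insurance = 291991.92 + 342.45 = 292334.37
Import duty = 5395 × 1.16 = 6258.20
Buyer bears: insurance 342.45 + delivery 1139.57 + duty 6258.20 = 7740.22
Landed cost = invoice 291991.92 + 7740.22 = 299732.14

Total landed cost: USD 299732.14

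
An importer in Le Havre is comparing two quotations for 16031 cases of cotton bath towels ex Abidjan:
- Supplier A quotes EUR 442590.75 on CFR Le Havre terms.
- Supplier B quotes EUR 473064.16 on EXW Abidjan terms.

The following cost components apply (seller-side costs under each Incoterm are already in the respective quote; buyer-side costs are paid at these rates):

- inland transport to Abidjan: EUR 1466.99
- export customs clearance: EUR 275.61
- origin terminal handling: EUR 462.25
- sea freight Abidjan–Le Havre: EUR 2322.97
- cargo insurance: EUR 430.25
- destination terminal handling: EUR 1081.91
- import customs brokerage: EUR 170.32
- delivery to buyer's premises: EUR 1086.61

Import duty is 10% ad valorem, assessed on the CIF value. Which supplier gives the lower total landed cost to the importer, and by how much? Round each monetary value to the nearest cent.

Supplier A is cheaper by EUR 38501.35

Supplier A (CFR):
CIF value = CFR price + insurance = 442590.75 + 430.25 = 443021.00
Import duty = 443021.00 × 10% = 44302.10
Buyer bears (A): 430.25 + 1081.91 + 170.32 + 1086.61 = 2769.09
Landed cost (A) = invoice 442590.75 + 2769.09 + duty 44302.10 = 489661.94
Supplier B (EXW):
CIF value = EXW price + inland to port + export clearance + origin terminal + freight + insurance = 473064.16 + 1466.99 + 275.61 + 462.25 + 2322.97 + 430.25 = 478022.23
Import duty = 478022.23 × 10% = 47802.22
Buyer bears (B): 1466.99 + 275.61 + 462.25 + 2322.97 + 430.25 + 1081.91 + 170.32 + 1086.61 = 7296.91
Landed cost (B) = invoice 473064.16 + 7296.91 + duty 47802.22 = 528163.29
Difference = |489661.94 − 528163.29| = 38501.35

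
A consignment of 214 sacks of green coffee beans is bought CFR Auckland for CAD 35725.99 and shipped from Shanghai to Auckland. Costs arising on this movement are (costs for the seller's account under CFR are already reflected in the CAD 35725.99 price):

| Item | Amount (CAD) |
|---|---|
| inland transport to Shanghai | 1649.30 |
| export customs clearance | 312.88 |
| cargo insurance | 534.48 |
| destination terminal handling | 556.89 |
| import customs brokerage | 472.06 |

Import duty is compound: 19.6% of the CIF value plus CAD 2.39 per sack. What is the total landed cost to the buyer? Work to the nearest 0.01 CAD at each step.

CFR: the seller pays costs through ocean freight to the destination port, but not insurance.
Already in the invoice (seller's account under CFR): inland to port, export clearance — exclude.
CIF value = CFR price + insurance = 35725.99 + 534.48 = 36260.47
Ad valorem component: 36260.47 × 19.6% = 7107.05
Specific component: 214 × 2.39 = 511.46
Import duty = 7107.05 + 511.46 = 7618.51
Buyer bears: insurance 534.48 + destination terminal 556.89 + brokerage 472.06 + duty 7618.51 = 9181.94
Landed cost = invoice 35725.99 + 9181.94 = 44907.93

Total landed cost: CAD 44907.93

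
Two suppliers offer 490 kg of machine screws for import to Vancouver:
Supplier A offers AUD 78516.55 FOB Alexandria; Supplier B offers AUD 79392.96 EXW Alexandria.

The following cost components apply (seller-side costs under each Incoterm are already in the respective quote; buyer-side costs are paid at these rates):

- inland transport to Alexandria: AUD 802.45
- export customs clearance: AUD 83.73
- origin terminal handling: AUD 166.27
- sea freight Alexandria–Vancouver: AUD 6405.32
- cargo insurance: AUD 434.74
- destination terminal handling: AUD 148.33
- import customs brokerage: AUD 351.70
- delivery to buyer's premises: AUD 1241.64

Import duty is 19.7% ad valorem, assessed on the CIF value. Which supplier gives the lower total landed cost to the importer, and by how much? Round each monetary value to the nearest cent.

Supplier A is cheaper by AUD 2308.85

Supplier A (FOB):
CIF value = FOB price + freight + insurance = 78516.55 + 6405.32 + 434.74 = 85356.61
Import duty = 85356.61 × 19.7% = 16815.25
Buyer bears (A): 6405.32 + 434.74 + 148.33 + 351.70 + 1241.64 = 8581.73
Landed cost (A) = invoice 78516.55 + 8581.73 + duty 16815.25 = 103913.53
Supplier B (EXW):
CIF value = EXW price + inland to port + export clearance + origin terminal + freight + insurance = 79392.96 + 802.45 + 83.73 + 166.27 + 6405.32 + 434.74 = 87285.47
Import duty = 87285.47 × 19.7% = 17195.24
Buyer bears (B): 802.45 + 83.73 + 166.27 + 6405.32 + 434.74 + 148.33 + 351.70 + 1241.64 = 9634.18
Landed cost (B) = invoice 79392.96 + 9634.18 + duty 17195.24 = 106222.38
Difference = |103913.53 − 106222.38| = 2308.85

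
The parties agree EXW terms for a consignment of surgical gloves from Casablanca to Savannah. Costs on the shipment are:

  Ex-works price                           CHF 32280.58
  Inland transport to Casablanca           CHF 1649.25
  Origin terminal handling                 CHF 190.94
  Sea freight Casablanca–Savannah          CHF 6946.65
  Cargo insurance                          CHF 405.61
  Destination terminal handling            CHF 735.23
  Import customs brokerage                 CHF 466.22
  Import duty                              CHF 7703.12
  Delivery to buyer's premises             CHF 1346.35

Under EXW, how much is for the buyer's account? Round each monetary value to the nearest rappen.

Buyer's account: CHF 19443.37

EXW: the seller makes goods available at their premises; the buyer bears all onward costs.
Seller's account: goods 32280.58 = 32280.58
Buyer's account: inland to port 1649.25 + origin terminal 190.94 + freight 6946.65 + insurance 405.61 + destination terminal 735.23 + brokerage 466.22 + duty 7703.12 + delivery 1346.35 = 19443.37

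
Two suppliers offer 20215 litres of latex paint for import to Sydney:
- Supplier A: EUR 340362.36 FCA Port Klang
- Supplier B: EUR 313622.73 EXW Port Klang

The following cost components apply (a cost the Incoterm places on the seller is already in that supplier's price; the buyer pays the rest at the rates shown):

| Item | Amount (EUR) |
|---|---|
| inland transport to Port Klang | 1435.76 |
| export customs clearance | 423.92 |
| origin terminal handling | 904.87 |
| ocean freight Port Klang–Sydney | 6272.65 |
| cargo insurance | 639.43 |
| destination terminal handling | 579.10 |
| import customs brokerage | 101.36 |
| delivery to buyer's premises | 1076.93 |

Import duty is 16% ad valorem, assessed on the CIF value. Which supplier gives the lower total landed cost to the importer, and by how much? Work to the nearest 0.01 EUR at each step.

Supplier B is cheaper by EUR 28860.74

Supplier A (FCA):
CIF value = FCA price + origin terminal + freight + insurance = 340362.36 + 904.87 + 6272.65 + 639.43 = 348179.31
Import duty = 348179.31 × 16% = 55708.69
Buyer bears (A): 904.87 + 6272.65 + 639.43 + 579.10 + 101.36 + 1076.93 = 9574.34
Landed cost (A) = invoice 340362.36 + 9574.34 + duty 55708.69 = 405645.39
Supplier B (EXW):
CIF value = EXW price + inland to port + export clearance + origin terminal + freight + insurance = 313622.73 + 1435.76 + 423.92 + 904.87 + 6272.65 + 639.43 = 323299.36
Import duty = 323299.36 × 16% = 51727.90
Buyer bears (B): 1435.76 + 423.92 + 904.87 + 6272.65 + 639.43 + 579.10 + 101.36 + 1076.93 = 11434.02
Landed cost (B) = invoice 313622.73 + 11434.02 + duty 51727.90 = 376784.65
Difference = |405645.39 − 376784.65| = 28860.74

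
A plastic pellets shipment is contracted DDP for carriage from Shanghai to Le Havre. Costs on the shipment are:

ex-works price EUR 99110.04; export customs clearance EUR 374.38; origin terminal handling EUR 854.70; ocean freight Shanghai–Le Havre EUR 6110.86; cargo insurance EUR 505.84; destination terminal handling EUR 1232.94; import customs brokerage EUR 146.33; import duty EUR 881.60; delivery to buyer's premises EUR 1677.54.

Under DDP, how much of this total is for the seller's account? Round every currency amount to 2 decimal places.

Seller's account: EUR 110894.23

DDP: the seller bears all costs including import duty.
Seller's account: goods 99110.04 + export clearance 374.38 + origin terminal 854.70 + freight 6110.86 + insurance 505.84 + destination terminal 1232.94 + brokerage 146.33 + duty 881.60 + delivery 1677.54 = 110894.23
Buyer's account: 0.00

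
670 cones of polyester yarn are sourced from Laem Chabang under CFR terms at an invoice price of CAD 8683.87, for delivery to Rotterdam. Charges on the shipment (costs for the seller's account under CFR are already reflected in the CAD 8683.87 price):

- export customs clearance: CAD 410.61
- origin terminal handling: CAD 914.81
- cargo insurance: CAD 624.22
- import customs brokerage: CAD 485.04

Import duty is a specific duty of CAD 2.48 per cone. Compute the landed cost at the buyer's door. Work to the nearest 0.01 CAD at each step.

Total landed cost: CAD 11454.73

CFR: the seller pays costs through ocean freight to the destination port, but not insurance.
Already in the invoice (seller's account under CFR): export clearance, origin terminal — exclude.
CIF value = CFR price + insurance = 8683.87 + 624.22 = 9308.09
Import duty = 670 × 2.48 = 1661.60
Buyer bears: insurance 624.22 + brokerage 485.04 + duty 1661.60 = 2770.86
Landed cost = invoice 8683.87 + 2770.86 = 11454.73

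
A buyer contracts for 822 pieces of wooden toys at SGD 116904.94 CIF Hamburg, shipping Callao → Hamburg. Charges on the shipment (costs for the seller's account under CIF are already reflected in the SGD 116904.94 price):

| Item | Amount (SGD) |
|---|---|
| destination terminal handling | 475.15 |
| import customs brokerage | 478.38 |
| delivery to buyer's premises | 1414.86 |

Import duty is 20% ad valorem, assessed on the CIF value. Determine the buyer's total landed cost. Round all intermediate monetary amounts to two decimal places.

Total landed cost: SGD 142654.32

CIF: the seller pays costs through ocean freight and marine insurance to the destination port.
The CIF price already equals the CIF value: 116904.94
Import duty = 116904.94 × 20% = 23380.99
Buyer bears: destination terminal 475.15 + brokerage 478.38 + delivery 1414.86 + duty 23380.99 = 25749.38
Landed cost = invoice 116904.94 + 25749.38 = 142654.32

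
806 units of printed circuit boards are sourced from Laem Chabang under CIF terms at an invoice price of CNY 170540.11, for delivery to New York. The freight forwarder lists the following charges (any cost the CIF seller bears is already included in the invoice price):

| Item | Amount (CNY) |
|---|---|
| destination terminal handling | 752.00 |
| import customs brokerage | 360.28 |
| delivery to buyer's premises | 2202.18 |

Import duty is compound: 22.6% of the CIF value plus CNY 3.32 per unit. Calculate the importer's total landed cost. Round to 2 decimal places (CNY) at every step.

CIF: the seller pays costs through ocean freight and marine insurance to the destination port.
The CIF price already equals the CIF value: 170540.11
Ad valorem component: 170540.11 × 22.6% = 38542.06
Specific component: 806 × 3.32 = 2675.92
Import duty = 38542.06 + 2675.92 = 41217.98
Buyer bears: destination terminal 752.00 + brokerage 360.28 + delivery 2202.18 + duty 41217.98 = 44532.44
Landed cost = invoice 170540.11 + 44532.44 = 215072.55

Total landed cost: CNY 215072.55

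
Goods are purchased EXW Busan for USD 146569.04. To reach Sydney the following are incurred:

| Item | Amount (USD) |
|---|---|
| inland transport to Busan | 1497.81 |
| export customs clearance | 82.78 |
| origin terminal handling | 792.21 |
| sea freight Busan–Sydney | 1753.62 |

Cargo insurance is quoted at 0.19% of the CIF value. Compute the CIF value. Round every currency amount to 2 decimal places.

Let C be the CIF value. C = EXW price + pre-shipment costs + freight + 0.19% × C
C − 0.19% × C = 146569.04 + 1497.81 + 82.78 + 792.21 + 1753.62
0.9981 × C = 150695.46
C = 150695.46 / 0.9981 = 150982.33
Insurance premium = 0.19% × 150982.33 = 286.87

CIF value: USD 150982.33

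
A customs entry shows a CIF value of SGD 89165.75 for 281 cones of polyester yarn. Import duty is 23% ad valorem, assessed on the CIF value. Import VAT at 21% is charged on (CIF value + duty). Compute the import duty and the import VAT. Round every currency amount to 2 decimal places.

Import duty: SGD 20508.12; import VAT: SGD 23031.51

Import duty = 89165.75 × 23% = 20508.12
VAT base = CIF + duty = 89165.75 + 20508.12 = 109673.87
Import VAT = 109673.87 × 21% = 23031.51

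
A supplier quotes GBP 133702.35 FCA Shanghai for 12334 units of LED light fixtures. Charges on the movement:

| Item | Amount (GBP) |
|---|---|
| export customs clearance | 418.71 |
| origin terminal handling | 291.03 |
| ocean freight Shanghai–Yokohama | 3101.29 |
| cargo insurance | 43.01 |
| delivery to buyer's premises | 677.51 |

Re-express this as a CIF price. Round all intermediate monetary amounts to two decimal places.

CIF price: GBP 137137.68

Not relevant to the conversion: export clearance — on the seller under both FCA and CIF; already in the FCA price and stays in the CIF price. delivery — on the buyer under both terms; not part of either seller's price.
From FCA to CIF, the seller additionally bears: origin terminal, freight, insurance.
CIF price = 133702.35 + 291.03 + 3101.29 + 43.01 = 137137.68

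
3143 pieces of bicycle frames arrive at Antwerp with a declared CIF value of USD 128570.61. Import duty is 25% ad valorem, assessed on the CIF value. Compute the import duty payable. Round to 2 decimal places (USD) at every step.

Import duty: USD 32142.65

Import duty = 128570.61 × 25% = 32142.65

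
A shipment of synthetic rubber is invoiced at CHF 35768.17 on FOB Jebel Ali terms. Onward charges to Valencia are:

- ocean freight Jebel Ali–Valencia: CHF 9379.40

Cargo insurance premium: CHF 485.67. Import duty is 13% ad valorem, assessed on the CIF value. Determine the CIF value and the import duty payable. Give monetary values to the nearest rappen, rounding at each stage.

CIF = FOB price + freight + insurance
CIF = 35768.17 + 9379.40 + 485.67 = 45633.24
Import duty = 45633.24 × 13% = 5932.32

CIF value: CHF 45633.24; import duty: CHF 5932.32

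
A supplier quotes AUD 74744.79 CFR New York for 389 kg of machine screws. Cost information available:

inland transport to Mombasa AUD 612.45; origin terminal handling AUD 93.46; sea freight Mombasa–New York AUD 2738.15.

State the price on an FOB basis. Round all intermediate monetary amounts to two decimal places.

FOB price: AUD 72006.64

Not relevant to the conversion: inland to port, origin terminal — on the seller under both CFR and FOB; already in the CFR price and stays in the FOB price.
From CFR to FOB, the seller no longer bears: freight.
FOB price = 74744.79 − 2738.15 = 72006.64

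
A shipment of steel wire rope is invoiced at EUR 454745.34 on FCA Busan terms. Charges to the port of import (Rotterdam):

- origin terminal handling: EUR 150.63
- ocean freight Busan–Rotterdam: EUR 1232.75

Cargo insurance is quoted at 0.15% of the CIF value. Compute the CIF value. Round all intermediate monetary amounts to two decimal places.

Let C be the CIF value. C = FCA price + pre-shipment costs + freight + 0.15% × C
C − 0.15% × C = 454745.34 + 150.63 + 1232.75
0.9985 × C = 456128.72
C = 456128.72 / 0.9985 = 456813.94
Insurance premium = 0.15% × 456813.94 = 685.22

CIF value: EUR 456813.94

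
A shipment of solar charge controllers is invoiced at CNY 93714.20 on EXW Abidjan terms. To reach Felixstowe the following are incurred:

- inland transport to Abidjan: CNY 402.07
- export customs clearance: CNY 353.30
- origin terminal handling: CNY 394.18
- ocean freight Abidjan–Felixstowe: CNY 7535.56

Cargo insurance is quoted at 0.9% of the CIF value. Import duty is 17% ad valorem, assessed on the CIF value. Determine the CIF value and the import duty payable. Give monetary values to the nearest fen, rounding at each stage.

CIF value: CNY 103329.27; import duty: CNY 17565.98

Let C be the CIF value. C = EXW price + pre-shipment costs + freight + 0.9% × C
C − 0.9% × C = 93714.20 + 402.07 + 353.30 + 394.18 + 7535.56
0.991 × C = 102399.31
C = 102399.31 / 0.991 = 103329.27
Insurance premium = 0.9% × 103329.27 = 929.96
Import duty = 103329.27 × 17% = 17565.98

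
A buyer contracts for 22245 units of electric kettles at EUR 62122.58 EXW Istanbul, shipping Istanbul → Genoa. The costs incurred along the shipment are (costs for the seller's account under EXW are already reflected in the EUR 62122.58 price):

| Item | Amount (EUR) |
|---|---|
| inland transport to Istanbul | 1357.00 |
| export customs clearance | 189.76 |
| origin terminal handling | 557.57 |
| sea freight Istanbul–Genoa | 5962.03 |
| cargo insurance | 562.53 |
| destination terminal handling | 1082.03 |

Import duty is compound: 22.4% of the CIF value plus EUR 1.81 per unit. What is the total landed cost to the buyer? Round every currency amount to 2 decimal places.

Total landed cost: EUR 127945.28

EXW: the seller makes goods available at their premises; the buyer bears all onward costs.
CIF value = EXW price + inland to port + export clearance + origin terminal + freight + insurance = 62122.58 + 1357.00 + 189.76 + 557.57 + 5962.03 + 562.53 = 70751.47
Ad valorem component: 70751.47 × 22.4% = 15848.33
Specific component: 22245 × 1.81 = 40263.45
Import duty = 15848.33 + 40263.45 = 56111.78
Buyer bears: inland to port 1357.00 + export clearance 189.76 + origin terminal 557.57 + freight 5962.03 + insurance 562.53 + destination terminal 1082.03 + duty 56111.78 = 65822.70
Landed cost = invoice 62122.58 + 65822.70 = 127945.28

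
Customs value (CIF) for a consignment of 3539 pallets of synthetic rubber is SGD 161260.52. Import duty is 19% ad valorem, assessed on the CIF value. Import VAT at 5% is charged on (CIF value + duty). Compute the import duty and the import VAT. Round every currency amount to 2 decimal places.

Import duty = 161260.52 × 19% = 30639.50
VAT base = CIF + duty = 161260.52 + 30639.50 = 191900.02
Import VAT = 191900.02 × 5% = 9595.00

Import duty: SGD 30639.50; import VAT: SGD 9595.00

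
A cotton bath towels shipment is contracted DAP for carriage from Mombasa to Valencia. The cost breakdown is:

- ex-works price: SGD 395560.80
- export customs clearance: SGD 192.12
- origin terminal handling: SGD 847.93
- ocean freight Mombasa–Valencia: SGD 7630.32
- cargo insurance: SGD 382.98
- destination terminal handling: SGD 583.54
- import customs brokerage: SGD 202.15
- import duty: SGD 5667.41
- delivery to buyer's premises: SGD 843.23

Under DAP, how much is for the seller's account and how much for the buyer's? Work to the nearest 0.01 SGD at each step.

Seller: SGD 406040.92; buyer: SGD 5869.56

DAP: the seller bears all costs to the named destination except import duty and clearance.
Seller's account: goods 395560.80 + export clearance 192.12 + origin terminal 847.93 + freight 7630.32 + insurance 382.98 + destination terminal 583.54 + delivery 843.23 = 406040.92
Buyer's account: brokerage 202.15 + duty 5667.41 = 5869.56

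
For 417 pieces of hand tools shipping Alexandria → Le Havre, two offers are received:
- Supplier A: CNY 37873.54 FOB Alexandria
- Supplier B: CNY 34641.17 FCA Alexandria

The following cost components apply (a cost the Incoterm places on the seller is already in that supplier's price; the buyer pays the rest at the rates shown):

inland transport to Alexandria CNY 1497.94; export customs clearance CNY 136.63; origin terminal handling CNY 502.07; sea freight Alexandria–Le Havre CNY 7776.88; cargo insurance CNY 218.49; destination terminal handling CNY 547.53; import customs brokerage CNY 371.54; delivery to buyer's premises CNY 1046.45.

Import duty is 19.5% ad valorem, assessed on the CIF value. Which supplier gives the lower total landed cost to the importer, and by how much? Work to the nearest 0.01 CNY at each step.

Supplier A (FOB):
CIF value = FOB price + freight + insurance = 37873.54 + 7776.88 + 218.49 = 45868.91
Import duty = 45868.91 × 19.5% = 8944.44
Buyer bears (A): 7776.88 + 218.49 + 547.53 + 371.54 + 1046.45 = 9960.89
Landed cost (A) = invoice 37873.54 + 9960.89 + duty 8944.44 = 56778.87
Supplier B (FCA):
CIF value = FCA price + origin terminal + freight + insurance = 34641.17 + 502.07 + 7776.88 + 218.49 = 43138.61
Import duty = 43138.61 × 19.5% = 8412.03
Buyer bears (B): 502.07 + 7776.88 + 218.49 + 547.53 + 371.54 + 1046.45 = 10462.96
Landed cost (B) = invoice 34641.17 + 10462.96 + duty 8412.03 = 53516.16
Difference = |56778.87 − 53516.16| = 3262.71

Supplier B is cheaper by CNY 3262.71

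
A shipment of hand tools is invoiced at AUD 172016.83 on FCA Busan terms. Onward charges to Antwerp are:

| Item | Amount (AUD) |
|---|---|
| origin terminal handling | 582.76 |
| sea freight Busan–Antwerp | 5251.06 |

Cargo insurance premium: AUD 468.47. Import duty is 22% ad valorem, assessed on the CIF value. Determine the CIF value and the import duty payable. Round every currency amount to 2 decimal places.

CIF = FCA price + pre-shipment costs + freight + insurance
CIF = 172016.83 + 582.76 + 5251.06 + 468.47 = 178319.12
Import duty = 178319.12 × 22% = 39230.21

CIF value: AUD 178319.12; import duty: AUD 39230.21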